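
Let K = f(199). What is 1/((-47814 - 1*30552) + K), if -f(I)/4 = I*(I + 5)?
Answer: -1/240750 ≈ -4.1537e-6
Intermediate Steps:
f(I) = -4*I*(5 + I) (f(I) = -4*I*(I + 5) = -4*I*(5 + I))
K = -162384 (K = -4*199*(5 + 199) = -4*199*204 = -162384)
1/((-47814 - 1*30552) + K) = 1/((-47814 - 1*30552) - 162384) = 1/((-47814 - 30552) - 162384) = 1/(-78366 - 162384) = 1/(-240750) = -1/240750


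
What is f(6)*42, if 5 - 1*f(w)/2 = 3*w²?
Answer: -8652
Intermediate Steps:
f(w) = 10 - 6*w²
f(6)*42 = (10 - 6*6²)*42 = (10 - 6*36)*42 = (10 - 216)*42 = -206*42 = -8652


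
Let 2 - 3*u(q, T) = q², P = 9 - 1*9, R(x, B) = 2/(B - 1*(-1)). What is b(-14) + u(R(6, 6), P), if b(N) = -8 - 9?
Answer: -2405/147 ≈ -16.361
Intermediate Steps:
R(x, B) = 2/(1 + B) (R(x, B) = 2/(B + 1) = 2/(1 + B))
P = 0 (P = 9 - 9 = 0)
u(q, T) = ⅔ - q²/3
b(N) = -17
b(-14) + u(R(6, 6), P) = -17 + (⅔ - 4/(1 + 6)²/3) = -17 + (⅔ - (2/7)²/3) = -17 + (⅔ - ⅓*4/49) = -17 + (⅔ - 4/147) = -17 + 94/147 = -2405/147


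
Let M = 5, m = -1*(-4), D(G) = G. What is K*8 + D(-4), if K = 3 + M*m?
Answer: 180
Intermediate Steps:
m = 4
K = 23 (K = 3 + 5*4 = 3 + 20 = 23)
K*8 + D(-4) = 23*8 - 4 = 184 - 4 = 180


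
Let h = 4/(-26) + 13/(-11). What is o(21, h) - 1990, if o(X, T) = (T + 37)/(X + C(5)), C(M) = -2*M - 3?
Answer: -567865/286 ≈ -1985.5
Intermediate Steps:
C(M) = -3 - 2*M
h = -191/143 (h = 4*(-1/26) + 13*(-1/11) = -2/13 - 13/11 = -191/143 ≈ -1.3357)
o(X, T) = (37 + T)/(-13 + X) (o(X, T) = (T + 37)/(X + (-3 - 2*5)) = (37 + T)/(X + (-3 - 10)) = (37 + T)/(X - 13) = (37 + T)/(-13 + X))
o(21, h) - 1990 = (37 - 191/143)/(-13 + 21) - 1990 = (5100/143)/8 - 1990 = (1/8)*(5100/143) - 1990 = 1275/286 - 1990 = -567865/286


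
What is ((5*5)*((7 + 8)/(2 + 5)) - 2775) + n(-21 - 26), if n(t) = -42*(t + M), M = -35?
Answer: 5058/7 ≈ 722.57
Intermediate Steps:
n(t) = 1470 - 42*t (n(t) = -42*(t - 35) = -42*(-35 + t) = 1470 - 42*t)
((5*5)*((7 + 8)/(2 + 5)) - 2775) + n(-21 - 26) = ((5*5)*((7 + 8)/(2 + 5)) - 2775) + (1470 - 42*(-21 - 26)) = (25*(15/7) - 2775) + (1470 - 42*(-47)) = (25*(15*(⅐)) - 2775) + (1470 + 1974) = (25*(15/7) - 2775) + 3444 = (375/7 - 2775) + 3444 = -19050/7 + 3444 = 5058/7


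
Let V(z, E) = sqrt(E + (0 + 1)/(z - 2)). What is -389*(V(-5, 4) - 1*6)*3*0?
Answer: 0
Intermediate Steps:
V(z, E) = sqrt(E + 1/(-2 + z))
-389*(V(-5, 4) - 1*6)*3*0 = -389*(sqrt((1 + 4*(-2 - 5))/(-2 - 5)) - 1*6)*3*0 = -389*(sqrt((1 + 4*(-7))/(-7)) - 6)*0 = -389*(sqrt(-(1 - 28)/7) - 6)*0 = -389*(sqrt(-1/7*(-27)) - 6)*0 = -389*(sqrt(27/7) - 6)*0 = -389*(3*sqrt(21)/7 - 6)*0 = -389*(-6 + 3*sqrt(21)/7)*0 = -389*0 = 0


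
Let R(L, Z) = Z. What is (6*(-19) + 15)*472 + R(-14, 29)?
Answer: -46699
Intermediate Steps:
(6*(-19) + 15)*472 + R(-14, 29) = (6*(-19) + 15)*472 + 29 = (-114 + 15)*472 + 29 = -99*472 + 29 = -46728 + 29 = -46699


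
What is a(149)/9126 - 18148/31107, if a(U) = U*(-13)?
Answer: -5791613/7279038 ≈ -0.79566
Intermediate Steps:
a(U) = -13*U
a(149)/9126 - 18148/31107 = -13*149/9126 - 18148/31107 = -1937*1/9126 - 18148*1/31107 = -149/702 - 18148/31107 = -5791613/7279038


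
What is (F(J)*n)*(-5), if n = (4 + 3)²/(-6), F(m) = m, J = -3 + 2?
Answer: -245/6 ≈ -40.833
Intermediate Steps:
J = -1
n = -49/6 (n = 7²*(-⅙) = 49*(-⅙) = -49/6 ≈ -8.1667)
(F(J)*n)*(-5) = -1*(-49/6)*(-5) = (49/6)*(-5) = -245/6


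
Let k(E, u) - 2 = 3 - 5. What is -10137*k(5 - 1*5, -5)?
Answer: 0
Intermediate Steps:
k(E, u) = 0 (k(E, u) = 2 + (3 - 5) = 2 - 2 = 0)
-10137*k(5 - 1*5, -5) = -10137*0 = 0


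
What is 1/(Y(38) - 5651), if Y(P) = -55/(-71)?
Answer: -71/401166 ≈ -0.00017698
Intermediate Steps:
Y(P) = 55/71 (Y(P) = -55*(-1/71) = 55/71)
1/(Y(38) - 5651) = 1/(55/71 - 5651) = 1/(-401166/71) = -71/401166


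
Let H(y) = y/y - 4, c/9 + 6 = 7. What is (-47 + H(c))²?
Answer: 2500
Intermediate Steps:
c = 9 (c = -54 + 9*7 = -54 + 63 = 9)
H(y) = -3 (H(y) = 1 - 4 = -3)
(-47 + H(c))² = (-47 - 3)² = (-50)² = 2500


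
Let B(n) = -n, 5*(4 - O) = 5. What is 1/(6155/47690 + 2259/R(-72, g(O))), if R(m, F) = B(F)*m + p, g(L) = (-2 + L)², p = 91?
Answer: 1554694/21746995 ≈ 0.071490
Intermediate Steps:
O = 3 (O = 4 - ⅕*5 = 4 - 1 = 3)
R(m, F) = 91 - F*m (R(m, F) = (-F)*m + 91 = -F*m + 91 = 91 - F*m)
1/(6155/47690 + 2259/R(-72, g(O))) = 1/(6155/47690 + 2259/(91 - 1*(-2 + 3)²*(-72))) = 1/(6155*(1/47690) + 2259/(91 - 1*1²*(-72))) = 1/(1231/9538 + 2259/(91 - 1*1*(-72))) = 1/(1231/9538 + 2259/(91 + 72)) = 1/(1231/9538 + 2259/163) = 1/(21746995/1554694) = 1554694/21746995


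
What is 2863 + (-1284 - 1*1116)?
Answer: 463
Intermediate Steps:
2863 + (-1284 - 1*1116) = 2863 + (-1284 - 1116) = 2863 - 2400 = 463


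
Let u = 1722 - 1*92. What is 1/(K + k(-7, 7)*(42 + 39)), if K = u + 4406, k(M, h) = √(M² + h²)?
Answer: 1006/5965053 - 63*√2/3976702 ≈ 0.00014624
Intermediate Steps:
u = 1630 (u = 1722 - 92 = 1630)
K = 6036 (K = 1630 + 4406 = 6036)
1/(K + k(-7, 7)*(42 + 39)) = 1/(6036 + √((-7)² + 7²)*(42 + 39)) = 1/(6036 + √(49 + 49)*81) = 1/(6036 + √98*81) = 1/(6036 + (7*√2)*81) = 1/(6036 + 567*√2)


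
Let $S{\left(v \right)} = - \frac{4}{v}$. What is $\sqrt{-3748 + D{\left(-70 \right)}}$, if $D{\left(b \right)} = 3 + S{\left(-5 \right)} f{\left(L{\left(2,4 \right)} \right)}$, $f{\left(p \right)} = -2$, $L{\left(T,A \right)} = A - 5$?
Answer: $\frac{i \sqrt{93665}}{5} \approx 61.209 i$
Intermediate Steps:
$L{\left(T,A \right)} = -5 + A$ ($L{\left(T,A \right)} = A - 5 = -5 + A$)
$D{\left(b \right)} = \frac{7}{5}$ ($D{\left(b \right)} = 3 + - \frac{4}{-5} \left(-2\right) = 3 + \left(-4\right) \left(- \frac{1}{5}\right) \left(-2\right) = 3 + \frac{4}{5} \left(-2\right) = 3 - \frac{8}{5} = \frac{7}{5}$)
$\sqrt{-3748 + D{\left(-70 \right)}} = \sqrt{-3748 + \frac{7}{5}} = \sqrt{- \frac{18733}{5}} = \frac{i \sqrt{93665}}{5}$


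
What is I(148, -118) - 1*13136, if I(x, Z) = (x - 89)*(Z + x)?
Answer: -11366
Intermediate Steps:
I(x, Z) = (-89 + x)*(Z + x)
I(148, -118) - 1*13136 = (148² - 89*(-118) - 89*148 - 118*148) - 1*13136 = (21904 + 10502 - 13172 - 17464) - 13136 = 1770 - 13136 = -11366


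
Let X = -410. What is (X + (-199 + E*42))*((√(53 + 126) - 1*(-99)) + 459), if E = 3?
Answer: -269514 - 483*√179 ≈ -2.7598e+5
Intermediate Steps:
(X + (-199 + E*42))*((√(53 + 126) - 1*(-99)) + 459) = (-410 + (-199 + 3*42))*((√(53 + 126) - 1*(-99)) + 459) = (-410 + (-199 + 126))*((√179 + 99) + 459) = (-410 - 73)*((99 + √179) + 459) = -483*(558 + √179) = -269514 - 483*√179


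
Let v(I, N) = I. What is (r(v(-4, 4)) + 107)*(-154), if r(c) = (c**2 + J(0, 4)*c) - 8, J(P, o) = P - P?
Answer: -17710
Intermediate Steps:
J(P, o) = 0
r(c) = -8 + c**2 (r(c) = (c**2 + 0*c) - 8 = (c**2 + 0) - 8 = c**2 - 8 = -8 + c**2)
(r(v(-4, 4)) + 107)*(-154) = ((-8 + (-4)**2) + 107)*(-154) = ((-8 + 16) + 107)*(-154) = (8 + 107)*(-154) = 115*(-154) = -17710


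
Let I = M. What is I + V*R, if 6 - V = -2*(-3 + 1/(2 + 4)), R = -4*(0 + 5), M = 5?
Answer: -5/3 ≈ -1.6667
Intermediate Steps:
I = 5
R = -20 (R = -4*5 = -20)
V = ⅓ (V = 6 - (-2)*(-3 + 1/(2 + 4)) = 6 - (-2)*(-3 + 1/6) = 6 - (-2)*(-3 + ⅙) = 6 - (-2)*(-17)/6 = 6 - 1*17/3 = 6 - 17/3 = ⅓ ≈ 0.33333)
I + V*R = 5 + (⅓)*(-20) = 5 - 20/3 = -5/3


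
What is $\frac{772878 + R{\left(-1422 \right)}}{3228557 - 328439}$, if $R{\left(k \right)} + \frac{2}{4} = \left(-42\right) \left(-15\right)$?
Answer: $\frac{1547015}{5800236} \approx 0.26672$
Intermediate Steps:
$R{\left(k \right)} = \frac{1259}{2}$ ($R{\left(k \right)} = - \frac{1}{2} - -630 = - \frac{1}{2} + 630 = \frac{1259}{2}$)
$\frac{772878 + R{\left(-1422 \right)}}{3228557 - 328439} = \frac{772878 + \frac{1259}{2}}{3228557 - 328439} = \frac{1547015}{2 \cdot 2900118} = \frac{1547015}{2} \cdot \frac{1}{2900118} = \frac{1547015}{5800236}$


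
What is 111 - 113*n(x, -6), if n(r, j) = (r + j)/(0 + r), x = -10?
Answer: -349/5 ≈ -69.800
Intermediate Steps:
n(r, j) = (j + r)/r
111 - 113*n(x, -6) = 111 - 113*(-6 - 10)/(-10) = 111 - (-113)*(-16)/10 = 111 - 113*8/5 = 111 - 904/5 = -349/5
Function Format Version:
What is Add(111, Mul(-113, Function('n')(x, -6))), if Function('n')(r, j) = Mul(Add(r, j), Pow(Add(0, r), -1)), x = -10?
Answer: Rational(-349, 5) ≈ -69.800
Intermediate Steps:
Function('n')(r, j) = Mul(Pow(r, -1), Add(j, r)) (Function('n')(r, j) = Mul(Add(j, r), Pow(r, -1)) = Mul(Pow(r, -1), Add(j, r)))
Add(111, Mul(-113, Function('n')(x, -6))) = Add(111, Mul(-113, Mul(Pow(-10, -1), Add(-6, -10)))) = Add(111, Mul(-113, Mul(Rational(-1, 10), -16))) = Add(111, Mul(-113, Rational(8, 5))) = Add(111, Rational(-904, 5)) = Rational(-349, 5)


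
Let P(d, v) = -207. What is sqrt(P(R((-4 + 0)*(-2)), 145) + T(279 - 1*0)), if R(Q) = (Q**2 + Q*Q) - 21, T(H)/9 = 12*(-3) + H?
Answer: 6*sqrt(55) ≈ 44.497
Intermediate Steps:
T(H) = -324 + 9*H (T(H) = 9*(12*(-3) + H) = 9*(-36 + H) = -324 + 9*H)
R(Q) = -21 + 2*Q**2 (R(Q) = (Q**2 + Q**2) - 21 = 2*Q**2 - 21 = -21 + 2*Q**2)
sqrt(P(R((-4 + 0)*(-2)), 145) + T(279 - 1*0)) = sqrt(-207 + (-324 + 9*(279 - 1*0))) = sqrt(-207 + (-324 + 9*(279 + 0))) = sqrt(-207 + (-324 + 9*279)) = sqrt(-207 + (-324 + 2511)) = sqrt(-207 + 2187) = sqrt(1980) = 6*sqrt(55)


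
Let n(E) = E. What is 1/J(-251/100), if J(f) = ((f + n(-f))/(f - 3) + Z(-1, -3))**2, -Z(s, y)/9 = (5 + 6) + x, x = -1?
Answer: 1/8100 ≈ 0.00012346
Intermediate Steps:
Z(s, y) = -90 (Z(s, y) = -9*((5 + 6) - 1) = -9*(11 - 1) = -9*10 = -90)
J(f) = 8100 (J(f) = ((f - f)/(f - 3) - 90)**2 = (0/(-3 + f) - 90)**2 = (0 - 90)**2 = (-90)**2 = 8100)
1/J(-251/100) = 1/8100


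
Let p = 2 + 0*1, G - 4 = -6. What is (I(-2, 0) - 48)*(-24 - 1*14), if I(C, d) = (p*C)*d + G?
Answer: 1900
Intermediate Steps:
G = -2 (G = 4 - 6 = -2)
p = 2 (p = 2 + 0 = 2)
I(C, d) = -2 + 2*C*d (I(C, d) = (2*C)*d - 2 = 2*C*d - 2 = -2 + 2*C*d)
(I(-2, 0) - 48)*(-24 - 1*14) = ((-2 + 2*(-2)*0) - 48)*(-24 - 1*14) = ((-2 + 0) - 48)*(-24 - 14) = (-2 - 48)*(-38) = -50*(-38) = 1900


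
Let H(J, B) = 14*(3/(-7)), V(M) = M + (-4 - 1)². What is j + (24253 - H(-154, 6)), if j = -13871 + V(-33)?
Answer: 10380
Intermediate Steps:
V(M) = 25 + M (V(M) = M + (-5)² = M + 25 = 25 + M)
H(J, B) = -6 (H(J, B) = 14*(3*(-⅐)) = 14*(-3/7) = -6)
j = -13879 (j = -13871 + (25 - 33) = -13871 - 8 = -13879)
j + (24253 - H(-154, 6)) = -13879 + (24253 - 1*(-6)) = -13879 + (24253 + 6) = -13879 + 24259 = 10380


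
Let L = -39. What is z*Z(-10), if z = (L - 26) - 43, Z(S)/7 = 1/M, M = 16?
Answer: -189/4 ≈ -47.250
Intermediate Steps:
Z(S) = 7/16
z = -108 (z = (-39 - 26) - 43 = -65 - 43 = -108)
z*Z(-10) = -108*7/16 = -189/4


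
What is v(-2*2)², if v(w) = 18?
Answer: 324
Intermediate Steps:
v(-2*2)² = 18² = 324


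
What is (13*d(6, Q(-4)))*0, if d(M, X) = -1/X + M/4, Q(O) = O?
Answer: 0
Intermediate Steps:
d(M, X) = -1/X + M/4 (d(M, X) = -1/X + M*(¼) = -1/X + M/4)
(13*d(6, Q(-4)))*0 = (13*(-1/(-4) + (¼)*6))*0 = (13*(-1*(-¼) + 3/2))*0 = (13*(¼ + 3/2))*0 = (13*(7/4))*0 = (91/4)*0 = 0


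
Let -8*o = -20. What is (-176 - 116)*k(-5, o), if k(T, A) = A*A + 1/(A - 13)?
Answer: -37741/21 ≈ -1797.2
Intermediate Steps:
o = 5/2 (o = -⅛*(-20) = 5/2 ≈ 2.5000)
k(T, A) = A² + 1/(-13 + A)
(-176 - 116)*k(-5, o) = (-176 - 116)*((1 + (5/2)³ - 13*(5/2)²)/(-13 + 5/2)) = -292*(1 + 125/8 - 13*25/4)/(-21/2) = -(-584)*(1 + 125/8 - 325/4)/21 = -(-584)*(-517)/(21*8) = -292*517/84 = -37741/21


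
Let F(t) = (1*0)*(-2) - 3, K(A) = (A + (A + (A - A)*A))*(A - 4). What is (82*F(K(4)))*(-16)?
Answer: 3936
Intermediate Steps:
K(A) = 2*A*(-4 + A) (K(A) = (A + (A + 0*A))*(-4 + A) = (A + (A + 0))*(-4 + A) = (A + A)*(-4 + A) = (2*A)*(-4 + A) = 2*A*(-4 + A))
F(t) = -3 (F(t) = 0*(-2) - 3 = 0 - 3 = -3)
(82*F(K(4)))*(-16) = (82*(-3))*(-16) = -246*(-16) = 3936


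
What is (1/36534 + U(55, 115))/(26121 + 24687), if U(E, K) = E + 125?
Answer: 6576121/1856219472 ≈ 0.0035428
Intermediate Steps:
U(E, K) = 125 + E
(1/36534 + U(55, 115))/(26121 + 24687) = (1/36534 + (125 + 55))/(26121 + 24687) = (1/36534 + 180)/50808 = (6576121/36534)*(1/50808) = 6576121/1856219472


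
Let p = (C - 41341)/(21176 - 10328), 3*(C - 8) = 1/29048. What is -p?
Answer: 3601922951/945338112 ≈ 3.8102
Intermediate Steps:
C = 697153/87144 (C = 8 + (1/3)/29048 = 8 + (1/3)*(1/29048) = 8 + 1/87144 = 697153/87144 ≈ 8.0000)
p = -3601922951/945338112 (p = (697153/87144 - 41341)/(21176 - 10328) = -3601922951/87144/10848 = -3601922951/87144*1/10848 = -3601922951/945338112 ≈ -3.8102)
-p = -1*(-3601922951/945338112) = 3601922951/945338112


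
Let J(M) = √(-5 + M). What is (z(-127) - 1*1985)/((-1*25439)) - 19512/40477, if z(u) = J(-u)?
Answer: -416018923/1029694403 - √122/25439 ≈ -0.40446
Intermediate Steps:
z(u) = √(-5 - u)
(z(-127) - 1*1985)/((-1*25439)) - 19512/40477 = (√(-5 - 1*(-127)) - 1*1985)/((-1*25439)) - 19512/40477 = (√(-5 + 127) - 1985)/(-25439) - 19512*1/40477 = (√122 - 1985)*(-1/25439) - 19512/40477 = (-1985 + √122)*(-1/25439) - 19512/40477 = (1985/25439 - √122/25439) - 19512/40477 = -416018923/1029694403 - √122/25439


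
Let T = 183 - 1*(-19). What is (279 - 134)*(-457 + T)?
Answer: -36975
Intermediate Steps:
T = 202 (T = 183 + 19 = 202)
(279 - 134)*(-457 + T) = (279 - 134)*(-457 + 202) = 145*(-255) = -36975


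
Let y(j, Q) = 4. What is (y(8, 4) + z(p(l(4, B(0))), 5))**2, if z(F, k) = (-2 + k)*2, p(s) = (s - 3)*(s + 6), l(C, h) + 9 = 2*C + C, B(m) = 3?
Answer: 100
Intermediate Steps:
l(C, h) = -9 + 3*C (l(C, h) = -9 + (2*C + C) = -9 + 3*C)
p(s) = (-3 + s)*(6 + s)
z(F, k) = -4 + 2*k
(y(8, 4) + z(p(l(4, B(0))), 5))**2 = (4 + (-4 + 2*5))**2 = (4 + (-4 + 10))**2 = (4 + 6)**2 = 10**2 = 100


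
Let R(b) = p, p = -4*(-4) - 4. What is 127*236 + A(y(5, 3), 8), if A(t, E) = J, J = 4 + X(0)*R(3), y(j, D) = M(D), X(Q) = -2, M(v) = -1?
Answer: 29952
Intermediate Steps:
p = 12 (p = 16 - 4 = 12)
R(b) = 12
y(j, D) = -1
J = -20 (J = 4 - 2*12 = 4 - 24 = -20)
A(t, E) = -20
127*236 + A(y(5, 3), 8) = 127*236 - 20 = 29972 - 20 = 29952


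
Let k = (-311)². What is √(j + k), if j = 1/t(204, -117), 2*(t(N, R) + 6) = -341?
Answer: √12052306383/353 ≈ 311.00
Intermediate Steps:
t(N, R) = -353/2 (t(N, R) = -6 + (½)*(-341) = -6 - 341/2 = -353/2)
k = 96721
j = -2/353 (j = 1/(-353/2) = -2/353 ≈ -0.0056657)
√(j + k) = √(-2/353 + 96721) = √(34142511/353) = √12052306383/353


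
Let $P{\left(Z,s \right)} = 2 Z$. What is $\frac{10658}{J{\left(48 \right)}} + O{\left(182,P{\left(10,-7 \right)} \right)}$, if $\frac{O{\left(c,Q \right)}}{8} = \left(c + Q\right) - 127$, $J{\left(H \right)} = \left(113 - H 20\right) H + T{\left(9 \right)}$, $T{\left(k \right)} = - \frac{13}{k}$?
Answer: $\frac{219454278}{365917} \approx 599.74$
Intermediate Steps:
$J{\left(H \right)} = - \frac{13}{9} + H \left(113 - 20 H\right)$ ($J{\left(H \right)} = \left(113 - H 20\right) H - \frac{13}{9} = \left(113 - 20 H\right) H - \frac{13}{9} = H \left(113 - 20 H\right) - \frac{13}{9} = - \frac{13}{9} + H \left(113 - 20 H\right)$)
$O{\left(c,Q \right)} = -1016 + 8 Q + 8 c$ ($O{\left(c,Q \right)} = 8 \left(\left(c + Q\right) - 127\right) = 8 \left(\left(Q + c\right) - 127\right) = 8 \left(-127 + Q + c\right) = -1016 + 8 Q + 8 c$)
$\frac{10658}{J{\left(48 \right)}} + O{\left(182,P{\left(10,-7 \right)} \right)} = \frac{10658}{- \frac{13}{9} - 20 \cdot 48^{2} + 113 \cdot 48} + \left(-1016 + 8 \cdot 2 \cdot 10 + 8 \cdot 182\right) = \frac{10658}{- \frac{13}{9} - 46080 + 5424} + \left(-1016 + 8 \cdot 20 + 1456\right) = \frac{10658}{- \frac{13}{9} - 46080 + 5424} + \left(-1016 + 160 + 1456\right) = \frac{10658}{- \frac{365917}{9}} + 600 = 10658 \left(- \frac{9}{365917}\right) + 600 = - \frac{95922}{365917} + 600 = \frac{219454278}{365917}$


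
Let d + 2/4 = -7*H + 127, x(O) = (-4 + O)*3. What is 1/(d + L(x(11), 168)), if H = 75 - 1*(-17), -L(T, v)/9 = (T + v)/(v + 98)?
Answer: -19/9954 ≈ -0.0019088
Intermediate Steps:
x(O) = -12 + 3*O
L(T, v) = -9*(T + v)/(98 + v) (L(T, v) = -9*(T + v)/(v + 98) = -9*(T + v)/(98 + v))
H = 92 (H = 75 + 17 = 92)
d = -1035/2 (d = -1/2 + (-7*92 + 127) = -1/2 + (-644 + 127) = -1/2 - 517 = -1035/2 ≈ -517.50)
1/(d + L(x(11), 168)) = 1/(-1035/2 + 9*(-(-12 + 3*11) - 1*168)/(98 + 168)) = 1/(-1035/2 + 9*(-(-12 + 33) - 168)/266) = 1/(-1035/2 + 9*(1/266)*(-1*21 - 168)) = 1/(-1035/2 + 9*(1/266)*(-21 - 168)) = 1/(-1035/2 + 9*(1/266)*(-189)) = 1/(-1035/2 - 243/38) = 1/(-9954/19) = -19/9954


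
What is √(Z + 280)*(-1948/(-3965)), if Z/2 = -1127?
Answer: 1948*I*√1974/3965 ≈ 21.828*I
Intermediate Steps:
Z = -2254 (Z = 2*(-1127) = -2254)
√(Z + 280)*(-1948/(-3965)) = √(-2254 + 280)*(-1948/(-3965)) = √(-1974)*(-1948*(-1/3965)) = (I*√1974)*(1948/3965) = 1948*I*√1974/3965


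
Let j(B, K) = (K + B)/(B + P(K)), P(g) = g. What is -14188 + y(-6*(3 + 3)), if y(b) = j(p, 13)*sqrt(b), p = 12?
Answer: -14188 + 6*I ≈ -14188.0 + 6.0*I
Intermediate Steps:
j(B, K) = 1 (j(B, K) = (K + B)/(B + K) = (B + K)/(B + K) = 1)
y(b) = sqrt(b) (y(b) = 1*sqrt(b) = sqrt(b))
-14188 + y(-6*(3 + 3)) = -14188 + sqrt(-6*(3 + 3)) = -14188 + sqrt(-6*6) = -14188 + sqrt(-36) = -14188 + 6*I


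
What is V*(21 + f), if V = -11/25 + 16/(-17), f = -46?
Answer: 587/17 ≈ 34.529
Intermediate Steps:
V = -587/425 (V = -11*1/25 + 16*(-1/17) = -11/25 - 16/17 = -587/425 ≈ -1.3812)
V*(21 + f) = -587*(21 - 46)/425 = -587/425*(-25) = 587/17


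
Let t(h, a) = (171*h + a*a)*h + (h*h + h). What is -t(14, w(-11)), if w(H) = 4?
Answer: -33950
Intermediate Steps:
t(h, a) = h + h² + h*(a² + 171*h) (t(h, a) = (171*h + a²)*h + (h² + h) = (a² + 171*h)*h + (h + h²) = h*(a² + 171*h) + (h + h²) = h + h² + h*(a² + 171*h))
-t(14, w(-11)) = -14*(1 + 4² + 172*14) = -14*(1 + 16 + 2408) = -14*2425 = -1*33950 = -33950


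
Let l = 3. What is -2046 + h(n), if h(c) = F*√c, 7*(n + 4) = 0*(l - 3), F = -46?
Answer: -2046 - 92*I ≈ -2046.0 - 92.0*I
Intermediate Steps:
n = -4 (n = -4 + (0*(3 - 3))/7 = -4 + (0*0)/7 = -4 + (⅐)*0 = -4 + 0 = -4)
h(c) = -46*√c
-2046 + h(n) = -2046 - 92*I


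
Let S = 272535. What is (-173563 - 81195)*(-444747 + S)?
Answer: 43872384696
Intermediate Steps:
(-173563 - 81195)*(-444747 + S) = (-173563 - 81195)*(-444747 + 272535) = -254758*(-172212) = 43872384696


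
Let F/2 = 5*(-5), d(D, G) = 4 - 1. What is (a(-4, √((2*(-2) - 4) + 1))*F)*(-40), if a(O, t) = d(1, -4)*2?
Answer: 12000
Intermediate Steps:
d(D, G) = 3
a(O, t) = 6 (a(O, t) = 3*2 = 6)
F = -50 (F = 2*(5*(-5)) = 2*(-25) = -50)
(a(-4, √((2*(-2) - 4) + 1))*F)*(-40) = (6*(-50))*(-40) = -300*(-40) = 12000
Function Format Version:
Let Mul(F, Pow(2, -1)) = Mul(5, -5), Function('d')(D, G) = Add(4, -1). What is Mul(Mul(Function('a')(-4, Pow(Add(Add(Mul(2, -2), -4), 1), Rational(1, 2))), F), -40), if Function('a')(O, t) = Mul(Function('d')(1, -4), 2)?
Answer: 12000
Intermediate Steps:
Function('d')(D, G) = 3
Function('a')(O, t) = 6 (Function('a')(O, t) = Mul(3, 2) = 6)
F = -50 (F = Mul(2, Mul(5, -5)) = Mul(2, -25) = -50)
Mul(Mul(Function('a')(-4, Pow(Add(Add(Mul(2, -2), -4), 1), Rational(1, 2))), F), -40) = Mul(Mul(6, -50), -40) = Mul(-300, -40) = 12000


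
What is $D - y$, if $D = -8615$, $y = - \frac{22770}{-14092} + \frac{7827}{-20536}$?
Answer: $- \frac{623370172379}{72348328} \approx -8616.2$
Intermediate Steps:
$y = \frac{89326659}{72348328}$ ($y = \left(-22770\right) \left(- \frac{1}{14092}\right) + 7827 \left(- \frac{1}{20536}\right) = \frac{11385}{7046} - \frac{7827}{20536} = \frac{89326659}{72348328} \approx 1.2347$)
$D - y = -8615 - \frac{89326659}{72348328} = - \frac{623370172379}{72348328}$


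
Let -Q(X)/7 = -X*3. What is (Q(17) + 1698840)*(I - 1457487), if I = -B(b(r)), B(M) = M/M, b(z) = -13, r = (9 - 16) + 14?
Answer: -2476559237136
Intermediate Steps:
r = 7 (r = -7 + 14 = 7)
B(M) = 1
Q(X) = 21*X (Q(X) = -(-7)*X*3 = -(-7)*3*X = -(-21)*X = 21*X)
I = -1 (I = -1*1 = -1)
(Q(17) + 1698840)*(I - 1457487) = (21*17 + 1698840)*(-1 - 1457487) = (357 + 1698840)*(-1457488) = 1699197*(-1457488) = -2476559237136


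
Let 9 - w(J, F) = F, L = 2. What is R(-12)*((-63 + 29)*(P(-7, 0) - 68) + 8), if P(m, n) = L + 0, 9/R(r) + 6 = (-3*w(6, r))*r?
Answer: 3378/125 ≈ 27.024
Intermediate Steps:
w(J, F) = 9 - F
R(r) = 9/(-6 + r*(-27 + 3*r)) (R(r) = 9/(-6 + (-3*(9 - r))*r) = 9/(-6 + (-27 + 3*r)*r) = 9/(-6 + r*(-27 + 3*r)))
P(m, n) = 2 (P(m, n) = 2 + 0 = 2)
R(-12)*((-63 + 29)*(P(-7, 0) - 68) + 8) = (3/(-2 - 12*(-9 - 12)))*((-63 + 29)*(2 - 68) + 8) = (3/(-2 - 12*(-21)))*(-34*(-66) + 8) = (3/(-2 + 252))*(2244 + 8) = (3/250)*2252 = 3378/125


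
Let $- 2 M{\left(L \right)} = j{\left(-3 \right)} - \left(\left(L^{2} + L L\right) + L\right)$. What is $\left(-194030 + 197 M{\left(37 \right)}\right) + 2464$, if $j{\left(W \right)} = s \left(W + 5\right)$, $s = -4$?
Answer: $\frac{165119}{2} \approx 82560.0$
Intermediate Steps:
$j{\left(W \right)} = -20 - 4 W$ ($j{\left(W \right)} = - 4 \left(W + 5\right) = - 4 \left(5 + W\right) = -20 - 4 W$)
$M{\left(L \right)} = 4 + L^{2} + \frac{L}{2}$ ($M{\left(L \right)} = - \frac{\left(-20 - -12\right) - \left(\left(L^{2} + L L\right) + L\right)}{2} = - \frac{\left(-20 + 12\right) - \left(\left(L^{2} + L^{2}\right) + L\right)}{2} = - \frac{-8 - \left(2 L^{2} + L\right)}{2} = - \frac{-8 - \left(L + 2 L^{2}\right)}{2} = - \frac{-8 - L - 2 L^{2}}{2} = 4 + L^{2} + \frac{L}{2}$)
$\left(-194030 + 197 M{\left(37 \right)}\right) + 2464 = \left(-194030 + 197 \left(4 + 37^{2} + \frac{1}{2} \cdot 37\right)\right) + 2464 = \left(-194030 + 197 \left(4 + 1369 + \frac{37}{2}\right)\right) + 2464 = \left(-194030 + 197 \cdot \frac{2783}{2}\right) + 2464 = \left(-194030 + \frac{548251}{2}\right) + 2464 = \frac{160191}{2} + 2464 = \frac{165119}{2}$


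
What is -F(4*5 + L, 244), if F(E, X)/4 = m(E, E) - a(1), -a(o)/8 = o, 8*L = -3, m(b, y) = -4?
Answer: -16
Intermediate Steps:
L = -3/8 (L = (⅛)*(-3) = -3/8 ≈ -0.37500)
a(o) = -8*o
F(E, X) = 16 (F(E, X) = 4*(-4 - (-8)) = 4*(-4 - 1*(-8)) = 4*(-4 + 8) = 4*4 = 16)
-F(4*5 + L, 244) = -1*16 = -16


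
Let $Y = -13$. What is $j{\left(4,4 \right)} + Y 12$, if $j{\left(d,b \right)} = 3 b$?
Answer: $-144$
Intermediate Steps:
$j{\left(4,4 \right)} + Y 12 = 3 \cdot 4 - 156 = 12 - 156 = -144$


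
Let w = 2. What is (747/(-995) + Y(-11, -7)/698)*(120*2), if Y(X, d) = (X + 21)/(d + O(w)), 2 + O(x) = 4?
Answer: -12561504/69451 ≈ -180.87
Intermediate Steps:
O(x) = 2 (O(x) = -2 + 4 = 2)
Y(X, d) = (21 + X)/(2 + d) (Y(X, d) = (X + 21)/(d + 2) = (21 + X)/(2 + d))
(747/(-995) + Y(-11, -7)/698)*(120*2) = (747/(-995) + ((21 - 11)/(2 - 7))/698)*(120*2) = (747*(-1/995) + (10/(-5))*(1/698))*240 = (-747/995 - 1/5*10*(1/698))*240 = (-747/995 - 2*1/698)*240 = (-747/995 - 1/349)*240 = -261698/347255*240 = -12561504/69451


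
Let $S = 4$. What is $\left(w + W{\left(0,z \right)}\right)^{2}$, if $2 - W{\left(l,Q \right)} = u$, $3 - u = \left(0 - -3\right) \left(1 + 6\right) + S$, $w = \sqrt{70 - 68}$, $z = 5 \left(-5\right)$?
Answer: $\left(24 + \sqrt{2}\right)^{2} \approx 645.88$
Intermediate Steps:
$z = -25$
$w = \sqrt{2} \approx 1.4142$
$u = -22$ ($u = 3 - \left(\left(0 - -3\right) \left(1 + 6\right) + 4\right) = 3 - \left(\left(0 + 3\right) 7 + 4\right) = 3 - \left(3 \cdot 7 + 4\right) = 3 - \left(21 + 4\right) = 3 - 25 = -22$)
$W{\left(l,Q \right)} = 24$ ($W{\left(l,Q \right)} = 2 - -22 = 2 + 22 = 24$)
$\left(w + W{\left(0,z \right)}\right)^{2} = \left(\sqrt{2} + 24\right)^{2} = \left(24 + \sqrt{2}\right)^{2}$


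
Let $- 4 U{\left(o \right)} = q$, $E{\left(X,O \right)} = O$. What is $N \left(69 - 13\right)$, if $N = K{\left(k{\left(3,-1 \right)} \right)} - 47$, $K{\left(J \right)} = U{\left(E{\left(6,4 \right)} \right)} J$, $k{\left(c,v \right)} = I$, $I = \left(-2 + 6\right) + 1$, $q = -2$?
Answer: $-2492$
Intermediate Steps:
$U{\left(o \right)} = \frac{1}{2}$ ($U{\left(o \right)} = \left(- \frac{1}{4}\right) \left(-2\right) = \frac{1}{2}$)
$I = 5$ ($I = 4 + 1 = 5$)
$k{\left(c,v \right)} = 5$
$K{\left(J \right)} = \frac{J}{2}$
$N = - \frac{89}{2}$ ($N = \frac{1}{2} \cdot 5 - 47 = \frac{5}{2} - 47 = - \frac{89}{2} \approx -44.5$)
$N \left(69 - 13\right) = - \frac{89 \left(69 - 13\right)}{2} = \left(- \frac{89}{2}\right) 56 = -2492$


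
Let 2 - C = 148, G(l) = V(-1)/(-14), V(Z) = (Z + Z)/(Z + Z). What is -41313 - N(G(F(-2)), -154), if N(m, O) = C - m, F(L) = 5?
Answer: -576339/14 ≈ -41167.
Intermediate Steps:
V(Z) = 1 (V(Z) = (2*Z)/((2*Z)) = (2*Z)*(1/(2*Z)) = 1)
G(l) = -1/14 (G(l) = 1/(-14) = 1*(-1/14) = -1/14)
C = -146 (C = 2 - 1*148 = 2 - 148 = -146)
N(m, O) = -146 - m
-41313 - N(G(F(-2)), -154) = -41313 - (-146 - 1*(-1/14)) = -41313 - (-146 + 1/14) = -41313 - 1*(-2043/14) = -41313 + 2043/14 = -576339/14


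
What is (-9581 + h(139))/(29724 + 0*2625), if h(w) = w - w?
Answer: -9581/29724 ≈ -0.32233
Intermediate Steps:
h(w) = 0
(-9581 + h(139))/(29724 + 0*2625) = (-9581 + 0)/(29724 + 0*2625) = -9581/(29724 + 0) = -9581/29724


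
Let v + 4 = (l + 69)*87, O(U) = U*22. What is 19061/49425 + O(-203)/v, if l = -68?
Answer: -219149987/4102275 ≈ -53.422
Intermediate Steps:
O(U) = 22*U
v = 83 (v = -4 + (-68 + 69)*87 = -4 + 1*87 = -4 + 87 = 83)
19061/49425 + O(-203)/v = 19061/49425 + (22*(-203))/83 = 19061*(1/49425) - 4466*1/83 = 19061/49425 - 4466/83 = -219149987/4102275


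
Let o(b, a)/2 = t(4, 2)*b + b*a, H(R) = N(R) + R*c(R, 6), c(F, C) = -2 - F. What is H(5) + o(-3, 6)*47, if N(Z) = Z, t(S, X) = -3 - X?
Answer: -312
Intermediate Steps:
H(R) = R + R*(-2 - R)
o(b, a) = -10*b + 2*a*b (o(b, a) = 2*((-3 - 1*2)*b + b*a) = 2*((-3 - 2)*b + a*b) = 2*(-5*b + a*b) = -10*b + 2*a*b)
H(5) + o(-3, 6)*47 = 5*(-1 - 1*5) + (2*(-3)*(-5 + 6))*47 = 5*(-1 - 5) + (2*(-3)*1)*47 = 5*(-6) - 6*47 = -30 - 282 = -312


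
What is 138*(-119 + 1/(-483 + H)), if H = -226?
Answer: -11643336/709 ≈ -16422.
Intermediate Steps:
138*(-119 + 1/(-483 + H)) = 138*(-119 + 1/(-483 - 226)) = 138*(-119 + 1/(-709)) = 138*(-119 - 1/709) = 138*(-84372/709) = -11643336/709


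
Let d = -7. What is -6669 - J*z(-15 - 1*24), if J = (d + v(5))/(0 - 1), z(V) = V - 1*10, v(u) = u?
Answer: -6571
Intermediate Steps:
z(V) = -10 + V (z(V) = V - 10 = -10 + V)
J = 2 (J = (-7 + 5)/(0 - 1) = -2/(-1) = -2*(-1) = 2)
-6669 - J*z(-15 - 1*24) = -6669 - 2*(-10 + (-15 - 1*24)) = -6669 - 2*(-10 + (-15 - 24)) = -6669 - 2*(-10 - 39) = -6669 - 2*(-49) = -6669 - 1*(-98) = -6669 + 98 = -6571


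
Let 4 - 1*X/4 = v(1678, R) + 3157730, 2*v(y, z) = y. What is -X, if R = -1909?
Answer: 12634260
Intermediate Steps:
v(y, z) = y/2
X = -12634260 (X = 16 - 4*((½)*1678 + 3157730) = 16 - 4*(839 + 3157730) = 16 - 4*3158569 = 16 - 12634276 = -12634260)
-X = -1*(-12634260) = 12634260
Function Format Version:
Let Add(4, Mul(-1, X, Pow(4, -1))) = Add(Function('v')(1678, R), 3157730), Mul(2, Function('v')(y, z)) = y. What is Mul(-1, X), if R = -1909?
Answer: 12634260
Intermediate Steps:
Function('v')(y, z) = Mul(Rational(1, 2), y)
X = -12634260 (X = Add(16, Mul(-4, Add(Mul(Rational(1, 2), 1678), 3157730))) = Add(16, Mul(-4, Add(839, 3157730))) = Add(16, Mul(-4, 3158569)) = Add(16, -12634276) = -12634260)
Mul(-1, X) = Mul(-1, -12634260) = 12634260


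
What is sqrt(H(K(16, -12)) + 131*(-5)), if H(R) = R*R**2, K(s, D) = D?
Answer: I*sqrt(2383) ≈ 48.816*I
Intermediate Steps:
H(R) = R**3
sqrt(H(K(16, -12)) + 131*(-5)) = sqrt((-12)**3 + 131*(-5)) = sqrt(-1728 - 655) = sqrt(-2383) = I*sqrt(2383)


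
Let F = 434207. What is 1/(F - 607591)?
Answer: -1/173384 ≈ -5.7675e-6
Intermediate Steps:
1/(F - 607591) = 1/(434207 - 607591) = 1/(-173384) = -1/173384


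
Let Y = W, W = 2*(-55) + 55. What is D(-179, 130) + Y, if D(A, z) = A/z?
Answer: -7329/130 ≈ -56.377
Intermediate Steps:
W = -55 (W = -110 + 55 = -55)
Y = -55
D(-179, 130) + Y = -179/130 - 55 = -7329/130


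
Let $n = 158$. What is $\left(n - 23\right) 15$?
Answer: $2025$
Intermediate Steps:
$\left(n - 23\right) 15 = \left(158 - 23\right) 15 = 135 \cdot 15 = 2025$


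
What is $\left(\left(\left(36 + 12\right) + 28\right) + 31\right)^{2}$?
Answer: $11449$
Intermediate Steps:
$\left(\left(\left(36 + 12\right) + 28\right) + 31\right)^{2} = \left(\left(48 + 28\right) + 31\right)^{2} = \left(76 + 31\right)^{2} = 107^{2} = 11449$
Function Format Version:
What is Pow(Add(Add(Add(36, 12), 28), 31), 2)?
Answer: 11449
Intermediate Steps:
Pow(Add(Add(Add(36, 12), 28), 31), 2) = Pow(Add(Add(48, 28), 31), 2) = Pow(Add(76, 31), 2) = Pow(107, 2) = 11449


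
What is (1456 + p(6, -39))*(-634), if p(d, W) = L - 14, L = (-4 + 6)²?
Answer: -916764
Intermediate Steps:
L = 4 (L = 2² = 4)
p(d, W) = -10 (p(d, W) = 4 - 14 = -10)
(1456 + p(6, -39))*(-634) = (1456 - 10)*(-634) = 1446*(-634) = -916764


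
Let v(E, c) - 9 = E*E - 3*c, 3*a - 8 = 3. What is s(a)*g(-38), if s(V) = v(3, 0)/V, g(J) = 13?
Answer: 702/11 ≈ 63.818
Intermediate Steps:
a = 11/3 (a = 8/3 + (⅓)*3 = 8/3 + 1 = 11/3 ≈ 3.6667)
v(E, c) = 9 + E² - 3*c (v(E, c) = 9 + (E*E - 3*c) = 9 + (E² - 3*c) = 9 + E² - 3*c)
s(V) = 18/V (s(V) = (9 + 3² - 3*0)/V = (9 + 9 + 0)/V = 18/V)
s(a)*g(-38) = (18/(11/3))*13 = (18*(3/11))*13 = (54/11)*13 = 702/11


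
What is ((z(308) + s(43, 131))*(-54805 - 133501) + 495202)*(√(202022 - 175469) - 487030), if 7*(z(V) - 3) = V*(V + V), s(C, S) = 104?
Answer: 2495297895248920 - 5123499364*√26553 ≈ 2.4945e+15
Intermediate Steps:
z(V) = 3 + 2*V²/7 (z(V) = 3 + (V*(V + V))/7 = 3 + (V*(2*V))/7 = 3 + (2*V²)/7 = 3 + 2*V²/7)
((z(308) + s(43, 131))*(-54805 - 133501) + 495202)*(√(202022 - 175469) - 487030) = (((3 + (2/7)*308²) + 104)*(-54805 - 133501) + 495202)*(√(202022 - 175469) - 487030) = (((3 + (2/7)*94864) + 104)*(-188306) + 495202)*(√26553 - 487030) = (((3 + 27104) + 104)*(-188306) + 495202)*(-487030 + √26553) = ((27107 + 104)*(-188306) + 495202)*(-487030 + √26553) = (27211*(-188306) + 495202)*(-487030 + √26553) = (-5123994566 + 495202)*(-487030 + √26553) = -5123499364*(-487030 + √26553) = 2495297895248920 - 5123499364*√26553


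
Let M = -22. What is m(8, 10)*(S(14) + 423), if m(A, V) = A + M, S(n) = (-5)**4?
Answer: -14672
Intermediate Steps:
S(n) = 625
m(A, V) = -22 + A (m(A, V) = A - 22 = -22 + A)
m(8, 10)*(S(14) + 423) = (-22 + 8)*(625 + 423) = -14*1048 = -14672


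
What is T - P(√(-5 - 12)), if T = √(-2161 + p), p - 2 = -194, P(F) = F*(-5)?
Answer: I*(√2353 + 5*√17) ≈ 69.123*I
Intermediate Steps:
P(F) = -5*F
p = -192 (p = 2 - 194 = -192)
T = I*√2353 (T = √(-2161 - 192) = √(-2353) = I*√2353 ≈ 48.508*I)
T - P(√(-5 - 12)) = I*√2353 - (-5)*√(-5 - 12) = I*√2353 - (-5)*√(-17) = I*√2353 - (-5)*I*√17 = I*√2353 + 5*I*√17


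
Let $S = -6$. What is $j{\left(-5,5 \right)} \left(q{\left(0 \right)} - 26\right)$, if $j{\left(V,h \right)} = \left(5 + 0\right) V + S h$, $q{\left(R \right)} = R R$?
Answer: $1430$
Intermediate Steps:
$q{\left(R \right)} = R^{2}$
$j{\left(V,h \right)} = - 6 h + 5 V$ ($j{\left(V,h \right)} = \left(5 + 0\right) V - 6 h = 5 V - 6 h = - 6 h + 5 V$)
$j{\left(-5,5 \right)} \left(q{\left(0 \right)} - 26\right) = \left(\left(-6\right) 5 + 5 \left(-5\right)\right) \left(0^{2} - 26\right) = \left(-30 - 25\right) \left(0 - 26\right) = \left(-55\right) \left(-26\right) = 1430$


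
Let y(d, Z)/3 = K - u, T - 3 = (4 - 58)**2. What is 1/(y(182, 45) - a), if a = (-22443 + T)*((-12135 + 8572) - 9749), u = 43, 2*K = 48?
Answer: -1/259903545 ≈ -3.8476e-9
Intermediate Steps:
K = 24 (K = (1/2)*48 = 24)
T = 2919 (T = 3 + (4 - 58)**2 = 3 + (-54)**2 = 3 + 2916 = 2919)
y(d, Z) = -57 (y(d, Z) = 3*(24 - 1*43) = 3*(24 - 43) = 3*(-19) = -57)
a = 259903488 (a = (-22443 + 2919)*((-12135 + 8572) - 9749) = -19524*(-3563 - 9749) = -19524*(-13312) = 259903488)
1/(y(182, 45) - a) = 1/(-57 - 1*259903488) = 1/(-57 - 259903488) = 1/(-259903545) = -1/259903545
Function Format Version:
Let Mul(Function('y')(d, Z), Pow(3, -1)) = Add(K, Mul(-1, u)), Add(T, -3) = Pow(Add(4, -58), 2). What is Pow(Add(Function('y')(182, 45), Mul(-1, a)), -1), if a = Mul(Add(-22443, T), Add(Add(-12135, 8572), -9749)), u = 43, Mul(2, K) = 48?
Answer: Rational(-1, 259903545) ≈ -3.8476e-9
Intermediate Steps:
K = 24 (K = Mul(Rational(1, 2), 48) = 24)
T = 2919 (T = Add(3, Pow(Add(4, -58), 2)) = Add(3, Pow(-54, 2)) = Add(3, 2916) = 2919)
Function('y')(d, Z) = -57 (Function('y')(d, Z) = Mul(3, Add(24, Mul(-1, 43))) = Mul(3, Add(24, -43)) = Mul(3, -19) = -57)
a = 259903488 (a = Mul(Add(-22443, 2919), Add(Add(-12135, 8572), -9749)) = Mul(-19524, Add(-3563, -9749)) = Mul(-19524, -13312) = 259903488)
Pow(Add(Function('y')(182, 45), Mul(-1, a)), -1) = Pow(Add(-57, Mul(-1, 259903488)), -1) = Pow(Add(-57, -259903488), -1) = Pow(-259903545, -1) = Rational(-1, 259903545)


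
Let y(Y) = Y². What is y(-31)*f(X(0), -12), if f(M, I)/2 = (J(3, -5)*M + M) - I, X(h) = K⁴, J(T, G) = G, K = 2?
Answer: -99944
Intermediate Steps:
X(h) = 16 (X(h) = 2⁴ = 16)
f(M, I) = -8*M - 2*I (f(M, I) = 2*((-5*M + M) - I) = 2*(-4*M - I) = 2*(-I - 4*M) = -8*M - 2*I)
y(-31)*f(X(0), -12) = (-31)²*(-8*16 - 2*(-12)) = 961*(-128 + 24) = 961*(-104) = -99944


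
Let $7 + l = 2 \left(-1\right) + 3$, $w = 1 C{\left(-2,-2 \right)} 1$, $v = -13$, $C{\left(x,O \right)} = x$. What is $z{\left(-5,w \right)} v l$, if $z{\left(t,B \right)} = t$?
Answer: $-390$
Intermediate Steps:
$w = -2$ ($w = 1 \left(-2\right) 1 = \left(-2\right) 1 = -2$)
$l = -6$ ($l = -7 + \left(2 \left(-1\right) + 3\right) = -7 + \left(-2 + 3\right) = -7 + 1 = -6$)
$z{\left(-5,w \right)} v l = \left(-5\right) \left(-13\right) \left(-6\right) = 65 \left(-6\right) = -390$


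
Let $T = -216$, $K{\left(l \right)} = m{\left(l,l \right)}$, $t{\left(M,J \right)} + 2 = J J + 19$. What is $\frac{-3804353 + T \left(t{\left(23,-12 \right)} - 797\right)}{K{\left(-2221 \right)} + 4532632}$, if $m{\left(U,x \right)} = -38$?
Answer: $- \frac{3666977}{4532594} \approx -0.80902$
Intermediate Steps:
$t{\left(M,J \right)} = 17 + J^{2}$ ($t{\left(M,J \right)} = -2 + \left(J J + 19\right) = -2 + \left(J^{2} + 19\right) = -2 + \left(19 + J^{2}\right) = 17 + J^{2}$)
$K{\left(l \right)} = -38$
$\frac{-3804353 + T \left(t{\left(23,-12 \right)} - 797\right)}{K{\left(-2221 \right)} + 4532632} = \frac{-3804353 - 216 \left(\left(17 + \left(-12\right)^{2}\right) - 797\right)}{-38 + 4532632} = \frac{-3804353 - 216 \left(\left(17 + 144\right) - 797\right)}{4532594} = \left(-3804353 - 216 \left(161 - 797\right)\right) \frac{1}{4532594} = \left(-3804353 - -137376\right) \frac{1}{4532594} = \left(-3804353 + 137376\right) \frac{1}{4532594} = \left(-3666977\right) \frac{1}{4532594} = - \frac{3666977}{4532594}$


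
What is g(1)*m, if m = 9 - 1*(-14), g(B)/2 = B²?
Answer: 46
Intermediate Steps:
g(B) = 2*B²
m = 23 (m = 9 + 14 = 23)
g(1)*m = (2*1²)*23 = (2*1)*23 = 2*23 = 46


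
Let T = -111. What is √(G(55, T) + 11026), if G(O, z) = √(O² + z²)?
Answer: √(11026 + √15346) ≈ 105.59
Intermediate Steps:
√(G(55, T) + 11026) = √(√(55² + (-111)²) + 11026) = √(√(3025 + 12321) + 11026) = √(√15346 + 11026) = √(11026 + √15346)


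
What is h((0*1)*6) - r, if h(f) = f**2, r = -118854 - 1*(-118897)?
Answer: -43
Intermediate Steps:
r = 43 (r = -118854 + 118897 = 43)
h((0*1)*6) - r = ((0*1)*6)**2 - 1*43 = (0*6)**2 - 43 = 0**2 - 43 = 0 - 43 = -43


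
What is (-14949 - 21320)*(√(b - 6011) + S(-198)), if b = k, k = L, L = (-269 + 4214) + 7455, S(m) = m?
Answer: 7181262 - 36269*√5389 ≈ 4.5188e+6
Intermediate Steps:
L = 11400 (L = 3945 + 7455 = 11400)
k = 11400
b = 11400
(-14949 - 21320)*(√(b - 6011) + S(-198)) = (-14949 - 21320)*(√(11400 - 6011) - 198) = -36269*(√5389 - 198) = -36269*(-198 + √5389) = 7181262 - 36269*√5389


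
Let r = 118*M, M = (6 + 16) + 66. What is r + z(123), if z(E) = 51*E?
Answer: 16657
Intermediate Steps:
M = 88 (M = 22 + 66 = 88)
r = 10384 (r = 118*88 = 10384)
r + z(123) = 10384 + 51*123 = 10384 + 6273 = 16657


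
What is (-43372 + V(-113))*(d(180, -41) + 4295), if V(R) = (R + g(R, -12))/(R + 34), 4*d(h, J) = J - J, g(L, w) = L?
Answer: -14715365790/79 ≈ -1.8627e+8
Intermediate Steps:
d(h, J) = 0 (d(h, J) = (J - J)/4 = (1/4)*0 = 0)
V(R) = 2*R/(34 + R) (V(R) = (R + R)/(R + 34) = (2*R)/(34 + R) = 2*R/(34 + R))
(-43372 + V(-113))*(d(180, -41) + 4295) = (-43372 + 2*(-113)/(34 - 113))*(0 + 4295) = (-43372 + 2*(-113)/(-79))*4295 = (-43372 + 2*(-113)*(-1/79))*4295 = (-43372 + 226/79)*4295 = -3426162/79*4295 = -14715365790/79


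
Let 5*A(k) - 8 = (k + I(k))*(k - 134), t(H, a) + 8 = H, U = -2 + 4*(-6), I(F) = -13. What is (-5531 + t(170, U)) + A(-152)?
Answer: 20353/5 ≈ 4070.6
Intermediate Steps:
U = -26 (U = -2 - 24 = -26)
t(H, a) = -8 + H
A(k) = 8/5 + (-134 + k)*(-13 + k)/5 (A(k) = 8/5 + ((k - 13)*(k - 134))/5 = 8/5 + ((-13 + k)*(-134 + k))/5 = 8/5 + ((-134 + k)*(-13 + k))/5 = 8/5 + (-134 + k)*(-13 + k)/5)
(-5531 + t(170, U)) + A(-152) = (-5531 + (-8 + 170)) + (350 - 147/5*(-152) + (⅕)*(-152)²) = (-5531 + 162) + (350 + 22344/5 + (⅕)*23104) = -5369 + (350 + 22344/5 + 23104/5) = -5369 + 47198/5 = 20353/5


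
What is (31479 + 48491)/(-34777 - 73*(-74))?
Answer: -15994/5875 ≈ -2.7224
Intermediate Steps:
(31479 + 48491)/(-34777 - 73*(-74)) = 79970/(-34777 + 5402) = 79970/(-29375) = 79970*(-1/29375) = -15994/5875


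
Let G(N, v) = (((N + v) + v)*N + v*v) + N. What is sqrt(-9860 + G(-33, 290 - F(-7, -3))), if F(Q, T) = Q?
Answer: sqrt(59803) ≈ 244.55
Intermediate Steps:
G(N, v) = N + v**2 + N*(N + 2*v) (G(N, v) = ((N + 2*v)*N + v**2) + N = (N*(N + 2*v) + v**2) + N = (v**2 + N*(N + 2*v)) + N = N + v**2 + N*(N + 2*v))
sqrt(-9860 + G(-33, 290 - F(-7, -3))) = sqrt(-9860 + (-33 + (-33)**2 + (290 - 1*(-7))**2 + 2*(-33)*(290 - 1*(-7)))) = sqrt(-9860 + (-33 + 1089 + (290 + 7)**2 + 2*(-33)*(290 + 7))) = sqrt(-9860 + (-33 + 1089 + 297**2 + 2*(-33)*297)) = sqrt(-9860 + (-33 + 1089 + 88209 - 19602)) = sqrt(-9860 + 69663) = sqrt(59803)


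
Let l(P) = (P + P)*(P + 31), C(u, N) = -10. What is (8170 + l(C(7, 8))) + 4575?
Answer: 12325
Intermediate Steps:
l(P) = 2*P*(31 + P) (l(P) = (2*P)*(31 + P) = 2*P*(31 + P))
(8170 + l(C(7, 8))) + 4575 = (8170 + 2*(-10)*(31 - 10)) + 4575 = (8170 + 2*(-10)*21) + 4575 = (8170 - 420) + 4575 = 7750 + 4575 = 12325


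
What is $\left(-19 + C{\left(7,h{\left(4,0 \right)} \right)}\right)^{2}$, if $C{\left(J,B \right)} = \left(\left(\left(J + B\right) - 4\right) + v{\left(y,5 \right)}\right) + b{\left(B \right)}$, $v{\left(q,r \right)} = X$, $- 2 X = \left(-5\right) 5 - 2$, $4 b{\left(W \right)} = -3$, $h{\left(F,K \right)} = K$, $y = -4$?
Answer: $\frac{169}{16} \approx 10.563$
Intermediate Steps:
$b{\left(W \right)} = - \frac{3}{4}$ ($b{\left(W \right)} = \frac{1}{4} \left(-3\right) = - \frac{3}{4}$)
$X = \frac{27}{2}$ ($X = - \frac{\left(-5\right) 5 - 2}{2} = - \frac{-25 - 2}{2} = \left(- \frac{1}{2}\right) \left(-27\right) = \frac{27}{2} \approx 13.5$)
$v{\left(q,r \right)} = \frac{27}{2}$
$C{\left(J,B \right)} = \frac{35}{4} + B + J$ ($C{\left(J,B \right)} = \left(\left(\left(J + B\right) - 4\right) + \frac{27}{2}\right) - \frac{3}{4} = \left(\left(\left(B + J\right) - 4\right) + \frac{27}{2}\right) - \frac{3}{4} = \left(\left(-4 + B + J\right) + \frac{27}{2}\right) - \frac{3}{4} = \left(\frac{19}{2} + B + J\right) - \frac{3}{4} = \frac{35}{4} + B + J$)
$\left(-19 + C{\left(7,h{\left(4,0 \right)} \right)}\right)^{2} = \left(-19 + \left(\frac{35}{4} + 0 + 7\right)\right)^{2} = \left(-19 + \frac{63}{4}\right)^{2} = \left(- \frac{13}{4}\right)^{2} = \frac{169}{16}$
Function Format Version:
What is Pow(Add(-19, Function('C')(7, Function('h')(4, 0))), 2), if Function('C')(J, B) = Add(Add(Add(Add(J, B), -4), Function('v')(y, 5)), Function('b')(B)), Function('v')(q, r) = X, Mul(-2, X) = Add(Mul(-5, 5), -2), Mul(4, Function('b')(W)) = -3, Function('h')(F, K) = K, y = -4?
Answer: Rational(169, 16) ≈ 10.563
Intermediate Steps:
Function('b')(W) = Rational(-3, 4) (Function('b')(W) = Mul(Rational(1, 4), -3) = Rational(-3, 4))
X = Rational(27, 2) (X = Mul(Rational(-1, 2), Add(Mul(-5, 5), -2)) = Mul(Rational(-1, 2), Add(-25, -2)) = Mul(Rational(-1, 2), -27) = Rational(27, 2) ≈ 13.500)
Function('v')(q, r) = Rational(27, 2)
Function('C')(J, B) = Add(Rational(35, 4), B, J) (Function('C')(J, B) = Add(Add(Add(Add(J, B), -4), Rational(27, 2)), Rational(-3, 4)) = Add(Add(Add(Add(B, J), -4), Rational(27, 2)), Rational(-3, 4)) = Add(Add(Add(-4, B, J), Rational(27, 2)), Rational(-3, 4)) = Add(Add(Rational(19, 2), B, J), Rational(-3, 4)) = Add(Rational(35, 4), B, J))
Pow(Add(-19, Function('C')(7, Function('h')(4, 0))), 2) = Pow(Add(-19, Add(Rational(35, 4), 0, 7)), 2) = Pow(Add(-19, Rational(63, 4)), 2) = Pow(Rational(-13, 4), 2) = Rational(169, 16)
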